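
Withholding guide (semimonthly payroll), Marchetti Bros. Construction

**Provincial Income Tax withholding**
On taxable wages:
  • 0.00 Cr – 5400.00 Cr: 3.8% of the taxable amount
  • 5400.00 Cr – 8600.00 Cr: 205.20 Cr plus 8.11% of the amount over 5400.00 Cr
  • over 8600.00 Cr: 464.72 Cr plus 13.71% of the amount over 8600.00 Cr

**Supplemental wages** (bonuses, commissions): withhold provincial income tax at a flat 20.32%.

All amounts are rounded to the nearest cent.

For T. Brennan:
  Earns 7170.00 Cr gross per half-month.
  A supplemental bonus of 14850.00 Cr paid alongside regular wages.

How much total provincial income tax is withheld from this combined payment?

3366.27 Cr

Provincial Income Tax: taxable = 7170.00 Cr
  205.20 Cr + 8.11% × (7170.00 Cr − 5400.00 Cr) = 205.20 Cr + 8.11% × 1770.00 Cr = 348.75 Cr
Supplemental (20.32% flat on bonus): 20.32% × 14850.00 Cr = 3017.52 Cr
Total provincial income tax: 348.75 Cr + 3017.52 Cr = 3366.27 Cr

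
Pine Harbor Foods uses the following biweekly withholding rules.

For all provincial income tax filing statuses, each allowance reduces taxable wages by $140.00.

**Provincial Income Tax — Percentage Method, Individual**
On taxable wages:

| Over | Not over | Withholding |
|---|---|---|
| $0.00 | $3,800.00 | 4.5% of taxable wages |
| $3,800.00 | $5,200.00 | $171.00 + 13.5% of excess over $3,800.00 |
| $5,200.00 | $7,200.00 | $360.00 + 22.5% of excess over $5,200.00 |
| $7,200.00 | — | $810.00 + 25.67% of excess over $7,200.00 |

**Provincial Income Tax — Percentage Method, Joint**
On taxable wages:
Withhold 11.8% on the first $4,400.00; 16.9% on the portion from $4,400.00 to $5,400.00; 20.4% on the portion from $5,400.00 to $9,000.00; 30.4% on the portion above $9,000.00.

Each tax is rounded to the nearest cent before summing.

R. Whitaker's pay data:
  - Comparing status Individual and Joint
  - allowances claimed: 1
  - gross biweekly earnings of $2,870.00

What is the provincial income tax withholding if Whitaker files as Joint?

Provincial Income Tax (Joint): taxable = $2,870.00 − 1×$140.00 = $2,730.00
  11.8% × $2,730.00 = $322.14

$322.14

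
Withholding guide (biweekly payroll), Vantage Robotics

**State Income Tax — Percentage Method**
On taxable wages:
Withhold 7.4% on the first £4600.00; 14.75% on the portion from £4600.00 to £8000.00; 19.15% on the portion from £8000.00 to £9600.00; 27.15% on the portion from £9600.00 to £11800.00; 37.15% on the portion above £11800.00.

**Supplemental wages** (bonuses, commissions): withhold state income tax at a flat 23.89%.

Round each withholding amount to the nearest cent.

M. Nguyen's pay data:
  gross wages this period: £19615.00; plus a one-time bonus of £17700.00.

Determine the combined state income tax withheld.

£8877.40

State Income Tax: taxable = £19615.00
  £1745.60 + 37.15% × (£19615.00 − £11800.00) = £1745.60 + 37.15% × £7815.00 = £4648.87
Supplemental (23.89% flat on bonus): 23.89% × £17700.00 = £4228.53
Total state income tax: £4648.87 + £4228.53 = £8877.40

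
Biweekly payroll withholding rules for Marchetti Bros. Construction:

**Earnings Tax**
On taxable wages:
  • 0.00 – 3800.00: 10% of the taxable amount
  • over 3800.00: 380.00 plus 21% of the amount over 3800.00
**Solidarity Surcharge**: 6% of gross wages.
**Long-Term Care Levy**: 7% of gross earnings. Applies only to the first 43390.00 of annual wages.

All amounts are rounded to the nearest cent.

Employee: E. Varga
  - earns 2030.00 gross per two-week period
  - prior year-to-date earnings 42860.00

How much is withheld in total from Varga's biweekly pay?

Earnings Tax: taxable = 2030.00
  10% × 2030.00 = 203.00
Solidarity Surcharge: 6% × 2030.00 = 121.80
Long-Term Care Levy: cap 43390.00 − YTD 42860.00 = 530.00 subject; 7% × 530.00 = 37.10
Total: 203.00 + 121.80 + 37.10 = 361.90

361.90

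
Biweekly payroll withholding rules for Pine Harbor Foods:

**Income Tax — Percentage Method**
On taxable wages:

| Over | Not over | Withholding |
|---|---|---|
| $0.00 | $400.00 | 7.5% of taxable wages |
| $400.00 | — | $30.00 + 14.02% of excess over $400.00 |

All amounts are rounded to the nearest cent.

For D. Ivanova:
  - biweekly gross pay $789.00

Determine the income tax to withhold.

Income Tax: taxable = $789.00
  $30.00 + 14.02% × ($789.00 − $400.00) = $30.00 + 14.02% × $389.00 = $84.54

$84.54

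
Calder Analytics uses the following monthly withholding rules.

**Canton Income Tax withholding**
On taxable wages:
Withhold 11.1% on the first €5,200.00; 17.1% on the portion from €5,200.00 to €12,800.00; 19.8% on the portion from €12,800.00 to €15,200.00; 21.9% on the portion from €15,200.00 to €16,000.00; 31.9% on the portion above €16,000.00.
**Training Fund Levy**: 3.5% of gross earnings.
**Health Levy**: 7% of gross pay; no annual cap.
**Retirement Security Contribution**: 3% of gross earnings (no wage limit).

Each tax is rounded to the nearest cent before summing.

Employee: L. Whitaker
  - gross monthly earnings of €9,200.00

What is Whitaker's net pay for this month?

€6,696.80

Canton Income Tax: taxable = €9,200.00
  €577.20 + 17.1% × (€9,200.00 − €5,200.00) = €577.20 + 17.1% × €4,000.00 = €1,261.20
Training Fund Levy: 3.5% × €9,200.00 = €322.00
Health Levy: 7% × €9,200.00 = €644.00
Retirement Security Contribution: 3% × €9,200.00 = €276.00
Total withheld: €1,261.20 + €322.00 + €644.00 + €276.00 = €2,503.20
Net pay: €9,200.00 − €2,503.20 = €6,696.80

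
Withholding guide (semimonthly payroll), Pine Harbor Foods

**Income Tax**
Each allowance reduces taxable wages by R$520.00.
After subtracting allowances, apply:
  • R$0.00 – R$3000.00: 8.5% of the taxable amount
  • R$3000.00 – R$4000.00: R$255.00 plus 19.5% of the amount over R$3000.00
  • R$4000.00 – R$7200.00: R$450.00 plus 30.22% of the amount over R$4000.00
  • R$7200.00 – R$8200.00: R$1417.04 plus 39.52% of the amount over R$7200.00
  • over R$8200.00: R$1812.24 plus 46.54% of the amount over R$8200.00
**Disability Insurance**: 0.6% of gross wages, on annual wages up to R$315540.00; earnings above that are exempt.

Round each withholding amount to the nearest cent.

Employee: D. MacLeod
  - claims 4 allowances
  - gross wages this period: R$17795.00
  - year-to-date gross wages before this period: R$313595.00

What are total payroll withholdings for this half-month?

Income Tax: taxable = R$17795.00 − 4×R$520.00 = R$15715.00
  R$1812.24 + 46.54% × (R$15715.00 − R$8200.00) = R$1812.24 + 46.54% × R$7515.00 = R$5309.72
Disability Insurance: cap R$315540.00 − YTD R$313595.00 = R$1945.00 subject; 0.6% × R$1945.00 = R$11.67
Total: R$5309.72 + R$11.67 = R$5321.39

R$5321.39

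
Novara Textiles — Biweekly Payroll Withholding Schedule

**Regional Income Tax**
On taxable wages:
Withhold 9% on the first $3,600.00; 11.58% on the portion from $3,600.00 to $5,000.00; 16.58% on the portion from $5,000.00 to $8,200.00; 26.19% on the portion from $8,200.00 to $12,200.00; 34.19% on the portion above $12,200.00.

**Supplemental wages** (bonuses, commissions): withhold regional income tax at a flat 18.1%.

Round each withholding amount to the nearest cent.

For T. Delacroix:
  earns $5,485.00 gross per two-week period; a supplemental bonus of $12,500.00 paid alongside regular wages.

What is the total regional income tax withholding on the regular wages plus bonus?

$2,829.03

Regional Income Tax: taxable = $5,485.00
  $486.12 + 16.58% × ($5,485.00 − $5,000.00) = $486.12 + 16.58% × $485.00 = $566.53
Supplemental (18.1% flat on bonus): 18.1% × $12,500.00 = $2,262.50
Total regional income tax: $566.53 + $2,262.50 = $2,829.03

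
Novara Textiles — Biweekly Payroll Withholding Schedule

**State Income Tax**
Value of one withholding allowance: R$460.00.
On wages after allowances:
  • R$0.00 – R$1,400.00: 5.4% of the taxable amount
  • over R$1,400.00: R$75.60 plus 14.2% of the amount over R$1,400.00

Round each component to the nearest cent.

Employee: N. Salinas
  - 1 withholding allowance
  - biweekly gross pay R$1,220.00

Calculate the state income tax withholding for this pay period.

State Income Tax: taxable = R$1,220.00 − 1×R$460.00 = R$760.00
  5.4% × R$760.00 = R$41.04

R$41.04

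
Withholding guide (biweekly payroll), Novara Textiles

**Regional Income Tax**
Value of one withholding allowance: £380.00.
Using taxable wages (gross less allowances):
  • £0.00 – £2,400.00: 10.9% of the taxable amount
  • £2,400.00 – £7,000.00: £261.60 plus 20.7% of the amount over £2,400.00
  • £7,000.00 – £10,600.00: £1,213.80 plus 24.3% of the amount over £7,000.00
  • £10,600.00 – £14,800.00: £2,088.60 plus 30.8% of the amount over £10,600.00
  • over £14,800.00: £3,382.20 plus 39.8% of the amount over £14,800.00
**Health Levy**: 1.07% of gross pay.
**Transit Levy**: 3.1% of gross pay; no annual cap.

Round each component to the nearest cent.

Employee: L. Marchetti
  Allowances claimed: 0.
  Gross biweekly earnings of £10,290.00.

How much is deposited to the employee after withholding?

£7,847.64

Regional Income Tax: taxable = £10,290.00
  £1,213.80 + 24.3% × (£10,290.00 − £7,000.00) = £1,213.80 + 24.3% × £3,290.00 = £2,013.27
Health Levy: 1.07% × £10,290.00 = £110.10
Transit Levy: 3.1% × £10,290.00 = £318.99
Total withheld: £2,013.27 + £110.10 + £318.99 = £2,442.36
Net pay: £10,290.00 − £2,442.36 = £7,847.64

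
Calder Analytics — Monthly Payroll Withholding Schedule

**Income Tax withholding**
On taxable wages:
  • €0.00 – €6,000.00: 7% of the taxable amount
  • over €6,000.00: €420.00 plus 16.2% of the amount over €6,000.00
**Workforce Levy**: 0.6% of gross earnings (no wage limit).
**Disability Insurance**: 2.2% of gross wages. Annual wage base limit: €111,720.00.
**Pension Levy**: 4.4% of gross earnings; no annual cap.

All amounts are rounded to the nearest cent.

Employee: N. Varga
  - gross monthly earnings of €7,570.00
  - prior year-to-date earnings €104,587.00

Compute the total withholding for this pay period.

€1,209.77

Income Tax: taxable = €7,570.00
  €420.00 + 16.2% × (€7,570.00 − €6,000.00) = €420.00 + 16.2% × €1,570.00 = €674.34
Workforce Levy: 0.6% × €7,570.00 = €45.42
Disability Insurance: cap €111,720.00 − YTD €104,587.00 = €7,133.00 subject; 2.2% × €7,133.00 = €156.93
Pension Levy: 4.4% × €7,570.00 = €333.08
Total: €674.34 + €45.42 + €156.93 + €333.08 = €1,209.77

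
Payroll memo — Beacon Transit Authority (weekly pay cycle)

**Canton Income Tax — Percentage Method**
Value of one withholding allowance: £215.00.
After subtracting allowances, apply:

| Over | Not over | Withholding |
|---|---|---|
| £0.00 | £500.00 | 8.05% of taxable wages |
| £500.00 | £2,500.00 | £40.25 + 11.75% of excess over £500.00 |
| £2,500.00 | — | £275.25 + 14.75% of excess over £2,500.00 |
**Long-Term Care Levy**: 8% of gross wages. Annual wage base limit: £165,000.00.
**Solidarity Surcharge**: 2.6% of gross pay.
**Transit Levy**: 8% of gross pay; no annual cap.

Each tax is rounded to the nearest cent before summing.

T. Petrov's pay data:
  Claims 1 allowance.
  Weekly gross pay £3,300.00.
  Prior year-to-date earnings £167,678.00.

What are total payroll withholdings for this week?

£711.34

Canton Income Tax: taxable = £3,300.00 − 1×£215.00 = £3,085.00
  £275.25 + 14.75% × (£3,085.00 − £2,500.00) = £275.25 + 14.75% × £585.00 = £361.54
Long-Term Care Levy: YTD £167,678.00 ≥ cap £165,000.00 → £0.00
Solidarity Surcharge: 2.6% × £3,300.00 = £85.80
Transit Levy: 8% × £3,300.00 = £264.00
Total: £361.54 + £0.00 + £85.80 + £264.00 = £711.34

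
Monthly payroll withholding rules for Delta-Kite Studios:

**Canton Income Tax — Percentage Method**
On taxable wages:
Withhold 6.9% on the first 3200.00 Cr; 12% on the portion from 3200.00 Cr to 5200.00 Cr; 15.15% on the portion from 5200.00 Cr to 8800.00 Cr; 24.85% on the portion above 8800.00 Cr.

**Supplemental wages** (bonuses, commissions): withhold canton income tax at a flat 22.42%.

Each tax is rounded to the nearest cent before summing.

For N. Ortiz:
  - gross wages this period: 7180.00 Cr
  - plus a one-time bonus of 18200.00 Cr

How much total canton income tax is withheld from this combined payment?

4841.21 Cr

Canton Income Tax: taxable = 7180.00 Cr
  460.80 Cr + 15.15% × (7180.00 Cr − 5200.00 Cr) = 460.80 Cr + 15.15% × 1980.00 Cr = 760.77 Cr
Supplemental (22.42% flat on bonus): 22.42% × 18200.00 Cr = 4080.44 Cr
Total canton income tax: 760.77 Cr + 4080.44 Cr = 4841.21 Cr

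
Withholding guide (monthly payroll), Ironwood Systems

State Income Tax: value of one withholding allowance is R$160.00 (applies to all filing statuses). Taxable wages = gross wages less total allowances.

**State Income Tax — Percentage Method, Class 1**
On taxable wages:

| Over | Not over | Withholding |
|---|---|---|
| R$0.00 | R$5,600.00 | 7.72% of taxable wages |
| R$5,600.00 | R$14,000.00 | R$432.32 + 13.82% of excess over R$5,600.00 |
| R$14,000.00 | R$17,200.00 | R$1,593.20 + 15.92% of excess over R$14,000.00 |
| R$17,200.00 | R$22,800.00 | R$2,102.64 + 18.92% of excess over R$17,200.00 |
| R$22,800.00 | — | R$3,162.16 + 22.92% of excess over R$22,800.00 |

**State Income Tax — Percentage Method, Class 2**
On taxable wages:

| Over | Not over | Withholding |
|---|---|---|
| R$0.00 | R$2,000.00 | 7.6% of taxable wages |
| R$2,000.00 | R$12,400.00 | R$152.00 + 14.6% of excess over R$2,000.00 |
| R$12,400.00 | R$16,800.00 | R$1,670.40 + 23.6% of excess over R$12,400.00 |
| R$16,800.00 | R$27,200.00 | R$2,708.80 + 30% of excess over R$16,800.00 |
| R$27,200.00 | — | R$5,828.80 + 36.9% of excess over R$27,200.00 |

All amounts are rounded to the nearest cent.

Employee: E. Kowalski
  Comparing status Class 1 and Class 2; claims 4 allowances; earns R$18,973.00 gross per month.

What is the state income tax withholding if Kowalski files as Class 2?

R$3,168.70

State Income Tax (Class 2): taxable = R$18,973.00 − 4×R$160.00 = R$18,333.00
  R$2,708.80 + 30% × (R$18,333.00 − R$16,800.00) = R$2,708.80 + 30% × R$1,533.00 = R$3,168.70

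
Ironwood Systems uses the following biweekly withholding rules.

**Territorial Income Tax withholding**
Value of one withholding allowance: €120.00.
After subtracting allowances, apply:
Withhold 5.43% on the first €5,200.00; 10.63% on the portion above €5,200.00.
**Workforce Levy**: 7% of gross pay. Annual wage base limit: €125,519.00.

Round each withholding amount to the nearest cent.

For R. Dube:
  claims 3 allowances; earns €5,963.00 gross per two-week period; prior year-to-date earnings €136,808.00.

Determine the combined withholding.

Territorial Income Tax: taxable = €5,963.00 − 3×€120.00 = €5,603.00
  €282.36 + 10.63% × (€5,603.00 − €5,200.00) = €282.36 + 10.63% × €403.00 = €325.20
Workforce Levy: YTD €136,808.00 ≥ cap €125,519.00 → €0.00
Total: €325.20 + €0.00 = €325.20

€325.20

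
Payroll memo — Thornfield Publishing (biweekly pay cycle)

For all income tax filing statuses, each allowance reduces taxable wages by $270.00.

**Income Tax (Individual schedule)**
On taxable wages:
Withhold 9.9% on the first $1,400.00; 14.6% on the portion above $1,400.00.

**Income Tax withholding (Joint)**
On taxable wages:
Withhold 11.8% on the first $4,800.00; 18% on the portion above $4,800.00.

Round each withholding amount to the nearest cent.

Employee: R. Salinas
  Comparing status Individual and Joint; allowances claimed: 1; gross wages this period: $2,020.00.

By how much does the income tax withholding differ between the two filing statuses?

Income Tax (Individual): taxable = $2,020.00 − 1×$270.00 = $1,750.00
  $138.60 + 14.6% × ($1,750.00 − $1,400.00) = $138.60 + 14.6% × $350.00 = $189.70
Income Tax (Joint): taxable = $2,020.00 − 1×$270.00 = $1,750.00
  11.8% × $1,750.00 = $206.50
Difference: |$189.70 − $206.50| = $16.80 (higher under Joint)

$16.80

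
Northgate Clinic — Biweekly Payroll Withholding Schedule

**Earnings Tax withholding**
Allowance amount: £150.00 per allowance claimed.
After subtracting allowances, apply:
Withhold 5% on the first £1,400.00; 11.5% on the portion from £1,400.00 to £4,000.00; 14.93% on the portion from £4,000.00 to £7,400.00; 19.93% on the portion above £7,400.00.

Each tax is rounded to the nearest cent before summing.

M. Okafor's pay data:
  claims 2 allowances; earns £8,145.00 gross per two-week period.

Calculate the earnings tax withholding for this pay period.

£965.31

Earnings Tax: taxable = £8,145.00 − 2×£150.00 = £7,845.00
  £876.62 + 19.93% × (£7,845.00 − £7,400.00) = £876.62 + 19.93% × £445.00 = £965.31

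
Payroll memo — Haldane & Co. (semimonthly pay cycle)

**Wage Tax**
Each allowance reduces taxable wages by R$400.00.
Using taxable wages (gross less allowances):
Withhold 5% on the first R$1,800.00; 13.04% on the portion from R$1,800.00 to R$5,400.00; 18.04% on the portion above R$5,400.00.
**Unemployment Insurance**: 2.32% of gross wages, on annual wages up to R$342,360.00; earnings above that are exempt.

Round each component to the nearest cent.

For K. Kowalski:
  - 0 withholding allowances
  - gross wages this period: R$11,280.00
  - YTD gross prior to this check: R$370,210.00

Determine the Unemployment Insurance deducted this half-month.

Unemployment Insurance: YTD R$370,210.00 ≥ cap R$342,360.00 → R$0.00

R$0.00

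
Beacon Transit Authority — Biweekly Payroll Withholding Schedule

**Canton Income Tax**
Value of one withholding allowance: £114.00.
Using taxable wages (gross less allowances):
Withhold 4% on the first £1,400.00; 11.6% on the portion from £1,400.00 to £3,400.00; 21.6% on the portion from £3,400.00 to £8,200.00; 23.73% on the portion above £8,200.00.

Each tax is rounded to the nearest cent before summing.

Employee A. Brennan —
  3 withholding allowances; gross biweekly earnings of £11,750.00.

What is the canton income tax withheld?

Canton Income Tax: taxable = £11,750.00 − 3×£114.00 = £11,408.00
  £1,324.80 + 23.73% × (£11,408.00 − £8,200.00) = £1,324.80 + 23.73% × £3,208.00 = £2,086.06

£2,086.06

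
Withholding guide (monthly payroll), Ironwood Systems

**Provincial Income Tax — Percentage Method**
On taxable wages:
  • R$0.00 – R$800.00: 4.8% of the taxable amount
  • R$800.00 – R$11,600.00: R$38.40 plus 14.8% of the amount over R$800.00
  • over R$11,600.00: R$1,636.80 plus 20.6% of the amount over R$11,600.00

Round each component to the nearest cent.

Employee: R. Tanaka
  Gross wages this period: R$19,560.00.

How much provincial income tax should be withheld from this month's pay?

R$3,276.56

Provincial Income Tax: taxable = R$19,560.00
  R$1,636.80 + 20.6% × (R$19,560.00 − R$11,600.00) = R$1,636.80 + 20.6% × R$7,960.00 = R$3,276.56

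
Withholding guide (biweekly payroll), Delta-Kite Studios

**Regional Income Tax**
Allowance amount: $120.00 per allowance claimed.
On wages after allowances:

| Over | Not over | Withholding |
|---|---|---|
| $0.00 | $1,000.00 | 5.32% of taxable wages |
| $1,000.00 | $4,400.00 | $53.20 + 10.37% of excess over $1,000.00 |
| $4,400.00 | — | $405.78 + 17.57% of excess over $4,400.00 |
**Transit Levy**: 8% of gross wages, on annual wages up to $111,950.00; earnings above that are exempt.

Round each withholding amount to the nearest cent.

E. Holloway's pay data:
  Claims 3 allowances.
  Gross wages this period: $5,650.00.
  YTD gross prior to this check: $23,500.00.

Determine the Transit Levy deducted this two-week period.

$452.00

Transit Levy: 8% × $5,650.00 = $452.00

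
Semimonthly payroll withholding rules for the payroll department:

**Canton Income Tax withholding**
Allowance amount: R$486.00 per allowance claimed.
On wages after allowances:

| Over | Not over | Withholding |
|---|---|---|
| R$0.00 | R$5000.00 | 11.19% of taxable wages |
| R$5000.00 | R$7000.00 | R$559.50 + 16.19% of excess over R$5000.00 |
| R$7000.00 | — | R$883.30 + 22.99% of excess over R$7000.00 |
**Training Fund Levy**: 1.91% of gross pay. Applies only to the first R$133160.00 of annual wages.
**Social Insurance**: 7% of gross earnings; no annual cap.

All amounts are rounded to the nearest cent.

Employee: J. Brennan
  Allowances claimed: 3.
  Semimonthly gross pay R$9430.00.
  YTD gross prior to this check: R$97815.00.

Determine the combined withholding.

R$1946.97

Canton Income Tax: taxable = R$9430.00 − 3×R$486.00 = R$7972.00
  R$883.30 + 22.99% × (R$7972.00 − R$7000.00) = R$883.30 + 22.99% × R$972.00 = R$1106.76
Training Fund Levy: 1.91% × R$9430.00 = R$180.11
Social Insurance: 7% × R$9430.00 = R$660.10
Total: R$1106.76 + R$180.11 + R$660.10 = R$1946.97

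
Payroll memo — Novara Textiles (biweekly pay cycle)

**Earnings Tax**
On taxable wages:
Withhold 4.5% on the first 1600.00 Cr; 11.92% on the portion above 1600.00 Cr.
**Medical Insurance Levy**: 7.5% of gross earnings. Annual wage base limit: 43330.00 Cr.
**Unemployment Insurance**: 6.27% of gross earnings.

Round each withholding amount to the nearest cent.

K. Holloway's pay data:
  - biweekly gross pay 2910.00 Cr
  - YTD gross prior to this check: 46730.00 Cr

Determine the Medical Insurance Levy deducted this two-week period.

Medical Insurance Levy: YTD 46730.00 Cr ≥ cap 43330.00 Cr → 0.00 Cr

0.00 Cr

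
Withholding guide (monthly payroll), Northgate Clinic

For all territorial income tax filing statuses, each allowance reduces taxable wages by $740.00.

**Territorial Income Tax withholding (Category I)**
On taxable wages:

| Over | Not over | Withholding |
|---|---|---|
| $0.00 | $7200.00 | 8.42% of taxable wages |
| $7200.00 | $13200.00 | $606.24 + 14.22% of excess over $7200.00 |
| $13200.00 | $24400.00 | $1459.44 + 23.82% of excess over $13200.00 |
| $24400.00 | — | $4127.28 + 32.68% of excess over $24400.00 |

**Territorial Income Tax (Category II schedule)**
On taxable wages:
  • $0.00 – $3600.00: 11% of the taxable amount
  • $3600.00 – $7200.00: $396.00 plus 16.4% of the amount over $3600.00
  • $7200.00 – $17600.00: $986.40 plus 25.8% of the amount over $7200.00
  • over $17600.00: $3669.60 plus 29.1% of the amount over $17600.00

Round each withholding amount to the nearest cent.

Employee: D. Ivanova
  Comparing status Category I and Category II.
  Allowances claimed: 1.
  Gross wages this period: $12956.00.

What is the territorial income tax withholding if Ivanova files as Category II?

$2280.53

Territorial Income Tax (Category II): taxable = $12956.00 − 1×$740.00 = $12216.00
  $986.40 + 25.8% × ($12216.00 − $7200.00) = $986.40 + 25.8% × $5016.00 = $2280.53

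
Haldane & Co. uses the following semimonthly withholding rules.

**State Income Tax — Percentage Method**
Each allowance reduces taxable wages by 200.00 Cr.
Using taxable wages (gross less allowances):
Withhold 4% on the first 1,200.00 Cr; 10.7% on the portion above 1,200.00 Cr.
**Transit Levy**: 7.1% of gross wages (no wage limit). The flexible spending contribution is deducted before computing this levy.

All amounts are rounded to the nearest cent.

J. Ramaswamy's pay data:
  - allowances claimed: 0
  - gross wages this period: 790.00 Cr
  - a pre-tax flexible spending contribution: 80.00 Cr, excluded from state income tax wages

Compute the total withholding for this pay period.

State Income Tax: taxable = 790.00 Cr − 80.00 Cr = 710.00 Cr
  4% × 710.00 Cr = 28.40 Cr
Transit Levy: 7.1% × 710.00 Cr = 50.41 Cr
Total: 28.40 Cr + 50.41 Cr = 78.81 Cr

78.81 Cr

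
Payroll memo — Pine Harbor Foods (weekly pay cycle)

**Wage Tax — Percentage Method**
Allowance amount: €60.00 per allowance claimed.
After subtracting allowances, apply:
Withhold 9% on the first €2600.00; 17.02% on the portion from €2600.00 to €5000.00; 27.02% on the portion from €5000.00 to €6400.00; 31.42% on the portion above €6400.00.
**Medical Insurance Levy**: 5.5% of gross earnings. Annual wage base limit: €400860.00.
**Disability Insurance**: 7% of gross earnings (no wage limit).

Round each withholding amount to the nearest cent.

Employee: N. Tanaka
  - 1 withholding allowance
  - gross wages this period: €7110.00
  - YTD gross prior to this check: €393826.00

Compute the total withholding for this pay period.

Wage Tax: taxable = €7110.00 − 1×€60.00 = €7050.00
  €1020.76 + 31.42% × (€7050.00 − €6400.00) = €1020.76 + 31.42% × €650.00 = €1224.99
Medical Insurance Levy: cap €400860.00 − YTD €393826.00 = €7034.00 subject; 5.5% × €7034.00 = €386.87
Disability Insurance: 7% × €7110.00 = €497.70
Total: €1224.99 + €386.87 + €497.70 = €2109.56

€2109.56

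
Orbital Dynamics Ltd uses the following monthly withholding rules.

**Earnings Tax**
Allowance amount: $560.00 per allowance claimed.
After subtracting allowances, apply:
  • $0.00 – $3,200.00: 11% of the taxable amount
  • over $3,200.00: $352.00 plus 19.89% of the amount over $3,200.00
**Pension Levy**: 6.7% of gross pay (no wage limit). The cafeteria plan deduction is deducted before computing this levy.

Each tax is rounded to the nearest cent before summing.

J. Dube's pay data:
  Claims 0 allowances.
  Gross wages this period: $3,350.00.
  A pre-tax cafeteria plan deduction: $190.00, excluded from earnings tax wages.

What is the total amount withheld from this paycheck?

$559.32

Earnings Tax: taxable = $3,350.00 − $190.00 = $3,160.00
  11% × $3,160.00 = $347.60
Pension Levy: 6.7% × $3,160.00 = $211.72
Total: $347.60 + $211.72 = $559.32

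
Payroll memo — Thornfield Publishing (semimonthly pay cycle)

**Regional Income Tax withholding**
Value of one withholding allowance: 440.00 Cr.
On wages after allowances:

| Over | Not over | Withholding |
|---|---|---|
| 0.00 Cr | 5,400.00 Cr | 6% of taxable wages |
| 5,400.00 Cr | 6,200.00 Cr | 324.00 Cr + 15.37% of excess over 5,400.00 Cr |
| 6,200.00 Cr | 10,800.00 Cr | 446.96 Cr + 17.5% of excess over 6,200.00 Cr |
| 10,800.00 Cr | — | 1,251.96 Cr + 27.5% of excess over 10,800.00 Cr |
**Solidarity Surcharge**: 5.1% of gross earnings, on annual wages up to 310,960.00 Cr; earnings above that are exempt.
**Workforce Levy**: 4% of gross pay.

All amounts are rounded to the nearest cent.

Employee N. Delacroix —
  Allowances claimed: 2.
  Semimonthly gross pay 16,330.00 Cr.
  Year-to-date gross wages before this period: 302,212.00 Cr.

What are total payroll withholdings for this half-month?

3,630.06 Cr

Regional Income Tax: taxable = 16,330.00 Cr − 2×440.00 Cr = 15,450.00 Cr
  1,251.96 Cr + 27.5% × (15,450.00 Cr − 10,800.00 Cr) = 1,251.96 Cr + 27.5% × 4,650.00 Cr = 2,530.71 Cr
Solidarity Surcharge: cap 310,960.00 Cr − YTD 302,212.00 Cr = 8,748.00 Cr subject; 5.1% × 8,748.00 Cr = 446.15 Cr
Workforce Levy: 4% × 16,330.00 Cr = 653.20 Cr
Total: 2,530.71 Cr + 446.15 Cr + 653.20 Cr = 3,630.06 Cr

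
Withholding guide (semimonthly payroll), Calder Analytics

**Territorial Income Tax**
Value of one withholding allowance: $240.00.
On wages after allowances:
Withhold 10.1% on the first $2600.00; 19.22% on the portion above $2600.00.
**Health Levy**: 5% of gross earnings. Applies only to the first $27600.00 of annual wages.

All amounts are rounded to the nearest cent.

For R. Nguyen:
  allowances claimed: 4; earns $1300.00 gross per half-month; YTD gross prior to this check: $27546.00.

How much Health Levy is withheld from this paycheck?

Health Levy: cap $27600.00 − YTD $27546.00 = $54.00 subject; 5% × $54.00 = $2.70

$2.70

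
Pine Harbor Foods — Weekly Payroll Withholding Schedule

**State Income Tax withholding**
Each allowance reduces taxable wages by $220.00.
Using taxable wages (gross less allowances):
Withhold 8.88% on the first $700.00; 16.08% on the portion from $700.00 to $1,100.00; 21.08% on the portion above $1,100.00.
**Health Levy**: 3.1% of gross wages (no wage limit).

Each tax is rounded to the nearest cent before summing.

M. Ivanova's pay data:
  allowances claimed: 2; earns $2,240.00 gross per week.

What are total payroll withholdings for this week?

$343.48

State Income Tax: taxable = $2,240.00 − 2×$220.00 = $1,800.00
  $126.48 + 21.08% × ($1,800.00 − $1,100.00) = $126.48 + 21.08% × $700.00 = $274.04
Health Levy: 3.1% × $2,240.00 = $69.44
Total: $274.04 + $69.44 = $343.48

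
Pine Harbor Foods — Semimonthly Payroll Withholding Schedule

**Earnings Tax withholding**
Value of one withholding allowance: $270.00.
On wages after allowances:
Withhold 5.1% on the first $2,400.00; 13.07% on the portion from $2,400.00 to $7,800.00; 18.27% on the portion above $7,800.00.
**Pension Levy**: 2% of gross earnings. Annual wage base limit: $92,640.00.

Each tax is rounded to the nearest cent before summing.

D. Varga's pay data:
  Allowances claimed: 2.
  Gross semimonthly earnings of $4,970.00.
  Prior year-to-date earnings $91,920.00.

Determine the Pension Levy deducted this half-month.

$14.40

Pension Levy: cap $92,640.00 − YTD $91,920.00 = $720.00 subject; 2% × $720.00 = $14.40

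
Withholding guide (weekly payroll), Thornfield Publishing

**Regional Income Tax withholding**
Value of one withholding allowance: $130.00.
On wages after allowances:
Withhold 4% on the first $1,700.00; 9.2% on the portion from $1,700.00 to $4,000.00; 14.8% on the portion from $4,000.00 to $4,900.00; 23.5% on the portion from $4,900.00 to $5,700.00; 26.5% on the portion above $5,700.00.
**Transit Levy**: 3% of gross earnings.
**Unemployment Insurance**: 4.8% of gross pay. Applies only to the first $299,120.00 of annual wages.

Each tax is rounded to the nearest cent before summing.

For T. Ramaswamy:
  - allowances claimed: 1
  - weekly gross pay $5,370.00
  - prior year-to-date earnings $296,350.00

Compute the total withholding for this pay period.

$786.76

Regional Income Tax: taxable = $5,370.00 − 1×$130.00 = $5,240.00
  $412.80 + 23.5% × ($5,240.00 − $4,900.00) = $412.80 + 23.5% × $340.00 = $492.70
Transit Levy: 3% × $5,370.00 = $161.10
Unemployment Insurance: cap $299,120.00 − YTD $296,350.00 = $2,770.00 subject; 4.8% × $2,770.00 = $132.96
Total: $492.70 + $161.10 + $132.96 = $786.76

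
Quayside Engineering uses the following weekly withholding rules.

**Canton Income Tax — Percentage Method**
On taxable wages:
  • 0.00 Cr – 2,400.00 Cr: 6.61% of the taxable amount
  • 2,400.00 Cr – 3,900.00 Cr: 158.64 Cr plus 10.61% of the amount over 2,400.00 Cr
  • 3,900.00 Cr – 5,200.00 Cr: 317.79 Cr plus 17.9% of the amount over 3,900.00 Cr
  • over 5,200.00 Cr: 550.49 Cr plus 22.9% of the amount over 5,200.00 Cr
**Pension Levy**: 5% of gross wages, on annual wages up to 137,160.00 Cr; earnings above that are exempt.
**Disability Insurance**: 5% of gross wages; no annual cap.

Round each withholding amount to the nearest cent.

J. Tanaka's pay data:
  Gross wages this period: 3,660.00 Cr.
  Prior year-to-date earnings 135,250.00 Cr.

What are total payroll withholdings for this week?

570.83 Cr

Canton Income Tax: taxable = 3,660.00 Cr
  158.64 Cr + 10.61% × (3,660.00 Cr − 2,400.00 Cr) = 158.64 Cr + 10.61% × 1,260.00 Cr = 292.33 Cr
Pension Levy: cap 137,160.00 Cr − YTD 135,250.00 Cr = 1,910.00 Cr subject; 5% × 1,910.00 Cr = 95.50 Cr
Disability Insurance: 5% × 3,660.00 Cr = 183.00 Cr
Total: 292.33 Cr + 95.50 Cr + 183.00 Cr = 570.83 Cr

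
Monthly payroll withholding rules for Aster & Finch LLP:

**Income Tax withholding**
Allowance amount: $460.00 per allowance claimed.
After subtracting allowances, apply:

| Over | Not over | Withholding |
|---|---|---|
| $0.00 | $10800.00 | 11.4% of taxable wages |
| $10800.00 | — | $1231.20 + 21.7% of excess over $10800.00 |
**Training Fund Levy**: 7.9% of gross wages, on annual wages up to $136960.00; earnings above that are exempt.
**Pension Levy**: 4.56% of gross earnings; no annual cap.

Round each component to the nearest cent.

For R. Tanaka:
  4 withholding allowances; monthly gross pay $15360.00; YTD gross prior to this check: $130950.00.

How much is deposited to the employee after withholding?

$12363.35

Income Tax: taxable = $15360.00 − 4×$460.00 = $13520.00
  $1231.20 + 21.7% × ($13520.00 − $10800.00) = $1231.20 + 21.7% × $2720.00 = $1821.44
Training Fund Levy: cap $136960.00 − YTD $130950.00 = $6010.00 subject; 7.9% × $6010.00 = $474.79
Pension Levy: 4.56% × $15360.00 = $700.42
Total withheld: $1821.44 + $474.79 + $700.42 = $2996.65
Net pay: $15360.00 − $2996.65 = $12363.35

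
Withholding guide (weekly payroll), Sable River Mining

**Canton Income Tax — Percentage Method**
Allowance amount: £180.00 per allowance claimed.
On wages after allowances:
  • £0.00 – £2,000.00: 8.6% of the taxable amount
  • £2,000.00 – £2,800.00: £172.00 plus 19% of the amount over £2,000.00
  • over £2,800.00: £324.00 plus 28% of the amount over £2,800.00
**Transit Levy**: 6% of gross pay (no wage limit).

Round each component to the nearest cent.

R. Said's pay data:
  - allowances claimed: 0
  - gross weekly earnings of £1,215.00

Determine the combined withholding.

£177.39

Canton Income Tax: taxable = £1,215.00
  8.6% × £1,215.00 = £104.49
Transit Levy: 6% × £1,215.00 = £72.90
Total: £104.49 + £72.90 = £177.39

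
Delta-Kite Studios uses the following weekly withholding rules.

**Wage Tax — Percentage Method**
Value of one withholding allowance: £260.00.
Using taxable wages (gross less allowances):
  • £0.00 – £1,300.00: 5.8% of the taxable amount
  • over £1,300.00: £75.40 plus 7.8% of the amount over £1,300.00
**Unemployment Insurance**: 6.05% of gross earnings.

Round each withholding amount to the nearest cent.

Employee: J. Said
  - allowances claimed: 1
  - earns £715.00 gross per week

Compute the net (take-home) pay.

Wage Tax: taxable = £715.00 − 1×£260.00 = £455.00
  5.8% × £455.00 = £26.39
Unemployment Insurance: 6.05% × £715.00 = £43.26
Total withheld: £26.39 + £43.26 = £69.65
Net pay: £715.00 − £69.65 = £645.35

£645.35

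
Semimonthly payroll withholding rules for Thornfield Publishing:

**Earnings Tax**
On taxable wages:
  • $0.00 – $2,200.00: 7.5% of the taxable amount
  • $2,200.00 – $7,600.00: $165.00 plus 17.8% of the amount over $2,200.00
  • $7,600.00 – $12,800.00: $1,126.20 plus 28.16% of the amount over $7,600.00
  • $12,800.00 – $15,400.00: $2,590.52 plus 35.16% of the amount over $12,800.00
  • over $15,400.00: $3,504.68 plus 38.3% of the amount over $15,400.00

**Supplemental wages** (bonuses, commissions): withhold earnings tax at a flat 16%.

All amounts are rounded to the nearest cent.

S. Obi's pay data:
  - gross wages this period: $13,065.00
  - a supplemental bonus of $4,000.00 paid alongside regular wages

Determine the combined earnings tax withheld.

$3,323.69

Earnings Tax: taxable = $13,065.00
  $2,590.52 + 35.16% × ($13,065.00 − $12,800.00) = $2,590.52 + 35.16% × $265.00 = $2,683.69
Supplemental (16% flat on bonus): 16% × $4,000.00 = $640.00
Total earnings tax: $2,683.69 + $640.00 = $3,323.69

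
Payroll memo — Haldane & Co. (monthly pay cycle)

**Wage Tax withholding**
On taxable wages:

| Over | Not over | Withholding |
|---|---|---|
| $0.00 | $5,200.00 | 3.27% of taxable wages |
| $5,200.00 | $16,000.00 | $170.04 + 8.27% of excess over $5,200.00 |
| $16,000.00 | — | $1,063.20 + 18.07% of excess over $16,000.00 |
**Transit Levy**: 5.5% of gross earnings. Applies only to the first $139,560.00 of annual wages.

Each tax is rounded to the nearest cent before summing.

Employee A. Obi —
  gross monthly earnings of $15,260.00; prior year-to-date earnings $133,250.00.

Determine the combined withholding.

$1,349.05

Wage Tax: taxable = $15,260.00
  $170.04 + 8.27% × ($15,260.00 − $5,200.00) = $170.04 + 8.27% × $10,060.00 = $1,002.00
Transit Levy: cap $139,560.00 − YTD $133,250.00 = $6,310.00 subject; 5.5% × $6,310.00 = $347.05
Total: $1,002.00 + $347.05 = $1,349.05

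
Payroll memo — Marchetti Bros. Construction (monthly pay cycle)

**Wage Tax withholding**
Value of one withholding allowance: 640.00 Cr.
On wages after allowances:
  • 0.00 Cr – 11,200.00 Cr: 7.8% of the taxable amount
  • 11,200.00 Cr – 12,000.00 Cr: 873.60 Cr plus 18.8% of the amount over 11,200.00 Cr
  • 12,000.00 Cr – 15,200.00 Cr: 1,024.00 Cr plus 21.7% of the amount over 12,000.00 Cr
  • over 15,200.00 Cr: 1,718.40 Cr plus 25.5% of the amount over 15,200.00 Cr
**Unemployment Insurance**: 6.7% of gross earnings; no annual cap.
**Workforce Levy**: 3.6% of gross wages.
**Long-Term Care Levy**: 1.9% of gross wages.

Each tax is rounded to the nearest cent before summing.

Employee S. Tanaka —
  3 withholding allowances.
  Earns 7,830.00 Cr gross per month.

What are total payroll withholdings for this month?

Wage Tax: taxable = 7,830.00 Cr − 3×640.00 Cr = 5,910.00 Cr
  7.8% × 5,910.00 Cr = 460.98 Cr
Unemployment Insurance: 6.7% × 7,830.00 Cr = 524.61 Cr
Workforce Levy: 3.6% × 7,830.00 Cr = 281.88 Cr
Long-Term Care Levy: 1.9% × 7,830.00 Cr = 148.77 Cr
Total: 460.98 Cr + 524.61 Cr + 281.88 Cr + 148.77 Cr = 1,416.24 Cr

1,416.24 Cr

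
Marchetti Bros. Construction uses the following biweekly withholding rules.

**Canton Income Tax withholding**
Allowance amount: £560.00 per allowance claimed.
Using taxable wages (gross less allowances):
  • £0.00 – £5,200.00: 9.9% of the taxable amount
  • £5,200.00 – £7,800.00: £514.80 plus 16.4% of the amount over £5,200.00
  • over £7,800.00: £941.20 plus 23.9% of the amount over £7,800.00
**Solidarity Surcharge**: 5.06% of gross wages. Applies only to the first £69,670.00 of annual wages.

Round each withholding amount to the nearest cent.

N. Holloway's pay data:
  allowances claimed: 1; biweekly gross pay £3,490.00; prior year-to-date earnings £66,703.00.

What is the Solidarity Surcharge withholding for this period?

£150.13

Solidarity Surcharge: cap £69,670.00 − YTD £66,703.00 = £2,967.00 subject; 5.06% × £2,967.00 = £150.13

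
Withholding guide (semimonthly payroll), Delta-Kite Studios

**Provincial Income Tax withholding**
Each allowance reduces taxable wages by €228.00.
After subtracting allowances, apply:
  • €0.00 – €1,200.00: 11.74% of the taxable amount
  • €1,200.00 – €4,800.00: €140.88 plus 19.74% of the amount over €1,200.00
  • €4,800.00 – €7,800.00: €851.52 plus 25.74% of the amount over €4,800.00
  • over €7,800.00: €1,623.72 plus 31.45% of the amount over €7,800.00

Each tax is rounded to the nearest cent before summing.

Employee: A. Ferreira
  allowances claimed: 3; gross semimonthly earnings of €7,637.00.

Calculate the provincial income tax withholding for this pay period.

Provincial Income Tax: taxable = €7,637.00 − 3×€228.00 = €6,953.00
  €851.52 + 25.74% × (€6,953.00 − €4,800.00) = €851.52 + 25.74% × €2,153.00 = €1,405.70

€1,405.70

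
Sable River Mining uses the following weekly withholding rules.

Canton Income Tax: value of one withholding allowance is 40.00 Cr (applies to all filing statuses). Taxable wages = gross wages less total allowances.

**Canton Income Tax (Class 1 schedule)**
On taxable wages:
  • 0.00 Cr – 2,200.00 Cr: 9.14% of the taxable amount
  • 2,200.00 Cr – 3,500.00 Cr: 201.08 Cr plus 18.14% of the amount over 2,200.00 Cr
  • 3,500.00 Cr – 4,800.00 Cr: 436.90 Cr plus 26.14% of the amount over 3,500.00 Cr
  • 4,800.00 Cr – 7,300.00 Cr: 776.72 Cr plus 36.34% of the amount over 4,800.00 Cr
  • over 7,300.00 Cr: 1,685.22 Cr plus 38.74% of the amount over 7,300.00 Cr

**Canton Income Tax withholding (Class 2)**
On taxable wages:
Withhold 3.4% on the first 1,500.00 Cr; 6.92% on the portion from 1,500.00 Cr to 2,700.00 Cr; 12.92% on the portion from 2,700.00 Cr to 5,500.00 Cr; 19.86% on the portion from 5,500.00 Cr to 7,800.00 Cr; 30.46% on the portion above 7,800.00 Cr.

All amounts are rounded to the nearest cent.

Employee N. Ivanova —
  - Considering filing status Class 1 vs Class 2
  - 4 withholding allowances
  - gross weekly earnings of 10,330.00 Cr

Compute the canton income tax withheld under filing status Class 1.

2,797.06 Cr

Canton Income Tax (Class 1): taxable = 10,330.00 Cr − 4×40.00 Cr = 10,170.00 Cr
  1,685.22 Cr + 38.74% × (10,170.00 Cr − 7,300.00 Cr) = 1,685.22 Cr + 38.74% × 2,870.00 Cr = 2,797.06 Cr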